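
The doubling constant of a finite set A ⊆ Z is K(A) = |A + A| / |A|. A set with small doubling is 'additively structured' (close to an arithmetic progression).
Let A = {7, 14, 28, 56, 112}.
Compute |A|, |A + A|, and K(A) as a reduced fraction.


|A| = 5.
Compute A + A by enumerating all 25 pairs.
A + A = {14, 21, 28, 35, 42, 56, 63, 70, 84, 112, 119, 126, 140, 168, 224}, so |A + A| = 15.
K = |A + A| / |A| = 15/5 = 3/1 ≈ 3.0000.
Reference: AP of size 5 gives K = 9/5 ≈ 1.8000; a fully generic set of size 5 gives K ≈ 3.0000.

|A| = 5, |A + A| = 15, K = 15/5 = 3/1.


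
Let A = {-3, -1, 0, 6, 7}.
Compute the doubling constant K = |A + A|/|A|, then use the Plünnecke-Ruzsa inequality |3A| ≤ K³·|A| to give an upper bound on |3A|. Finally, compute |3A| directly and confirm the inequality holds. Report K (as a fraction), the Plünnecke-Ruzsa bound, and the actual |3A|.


|A| = 5.
Step 1: Compute A + A by enumerating all 25 pairs.
A + A = {-6, -4, -3, -2, -1, 0, 3, 4, 5, 6, 7, 12, 13, 14}, so |A + A| = 14.
Step 2: Doubling constant K = |A + A|/|A| = 14/5 = 14/5 ≈ 2.8000.
Step 3: Plünnecke-Ruzsa gives |3A| ≤ K³·|A| = (2.8000)³ · 5 ≈ 109.7600.
Step 4: Compute 3A = A + A + A directly by enumerating all triples (a,b,c) ∈ A³; |3A| = 26.
Step 5: Check 26 ≤ 109.7600? Yes ✓.

K = 14/5, Plünnecke-Ruzsa bound K³|A| ≈ 109.7600, |3A| = 26, inequality holds.


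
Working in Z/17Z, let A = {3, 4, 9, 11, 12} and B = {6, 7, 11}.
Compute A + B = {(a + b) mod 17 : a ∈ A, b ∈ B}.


Work in Z/17Z: reduce every sum a + b modulo 17.
Enumerate all 15 pairs:
a = 3: 3+6=9, 3+7=10, 3+11=14
a = 4: 4+6=10, 4+7=11, 4+11=15
a = 9: 9+6=15, 9+7=16, 9+11=3
a = 11: 11+6=0, 11+7=1, 11+11=5
a = 12: 12+6=1, 12+7=2, 12+11=6
Distinct residues collected: {0, 1, 2, 3, 5, 6, 9, 10, 11, 14, 15, 16}
|A + B| = 12 (out of 17 total residues).

A + B = {0, 1, 2, 3, 5, 6, 9, 10, 11, 14, 15, 16}


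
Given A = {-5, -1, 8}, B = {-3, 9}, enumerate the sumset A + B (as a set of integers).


A + B = {a + b : a ∈ A, b ∈ B}.
Enumerate all |A|·|B| = 3·2 = 6 pairs (a, b) and collect distinct sums.
a = -5: -5+-3=-8, -5+9=4
a = -1: -1+-3=-4, -1+9=8
a = 8: 8+-3=5, 8+9=17
Collecting distinct sums: A + B = {-8, -4, 4, 5, 8, 17}
|A + B| = 6

A + B = {-8, -4, 4, 5, 8, 17}


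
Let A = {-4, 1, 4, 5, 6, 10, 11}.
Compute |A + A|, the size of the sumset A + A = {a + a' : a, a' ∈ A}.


A + A = {a + a' : a, a' ∈ A}; |A| = 7.
General bounds: 2|A| - 1 ≤ |A + A| ≤ |A|(|A|+1)/2, i.e. 13 ≤ |A + A| ≤ 28.
Lower bound 2|A|-1 is attained iff A is an arithmetic progression.
Enumerate sums a + a' for a ≤ a' (symmetric, so this suffices):
a = -4: -4+-4=-8, -4+1=-3, -4+4=0, -4+5=1, -4+6=2, -4+10=6, -4+11=7
a = 1: 1+1=2, 1+4=5, 1+5=6, 1+6=7, 1+10=11, 1+11=12
a = 4: 4+4=8, 4+5=9, 4+6=10, 4+10=14, 4+11=15
a = 5: 5+5=10, 5+6=11, 5+10=15, 5+11=16
a = 6: 6+6=12, 6+10=16, 6+11=17
a = 10: 10+10=20, 10+11=21
a = 11: 11+11=22
Distinct sums: {-8, -3, 0, 1, 2, 5, 6, 7, 8, 9, 10, 11, 12, 14, 15, 16, 17, 20, 21, 22}
|A + A| = 20

|A + A| = 20


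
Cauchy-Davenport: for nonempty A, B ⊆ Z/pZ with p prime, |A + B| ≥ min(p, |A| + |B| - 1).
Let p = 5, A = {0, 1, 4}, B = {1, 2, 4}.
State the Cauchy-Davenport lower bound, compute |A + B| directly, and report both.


Cauchy-Davenport: |A + B| ≥ min(p, |A| + |B| - 1) for A, B nonempty in Z/pZ.
|A| = 3, |B| = 3, p = 5.
CD lower bound = min(5, 3 + 3 - 1) = min(5, 5) = 5.
Compute A + B mod 5 directly:
a = 0: 0+1=1, 0+2=2, 0+4=4
a = 1: 1+1=2, 1+2=3, 1+4=0
a = 4: 4+1=0, 4+2=1, 4+4=3
A + B = {0, 1, 2, 3, 4}, so |A + B| = 5.
Verify: 5 ≥ 5? Yes ✓.

CD lower bound = 5, actual |A + B| = 5.


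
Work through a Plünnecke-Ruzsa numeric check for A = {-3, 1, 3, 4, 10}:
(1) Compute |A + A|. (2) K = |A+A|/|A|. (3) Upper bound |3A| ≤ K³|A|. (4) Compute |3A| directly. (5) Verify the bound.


|A| = 5.
Step 1: Compute A + A by enumerating all 25 pairs.
A + A = {-6, -2, 0, 1, 2, 4, 5, 6, 7, 8, 11, 13, 14, 20}, so |A + A| = 14.
Step 2: Doubling constant K = |A + A|/|A| = 14/5 = 14/5 ≈ 2.8000.
Step 3: Plünnecke-Ruzsa gives |3A| ≤ K³·|A| = (2.8000)³ · 5 ≈ 109.7600.
Step 4: Compute 3A = A + A + A directly by enumerating all triples (a,b,c) ∈ A³; |3A| = 26.
Step 5: Check 26 ≤ 109.7600? Yes ✓.

K = 14/5, Plünnecke-Ruzsa bound K³|A| ≈ 109.7600, |3A| = 26, inequality holds.


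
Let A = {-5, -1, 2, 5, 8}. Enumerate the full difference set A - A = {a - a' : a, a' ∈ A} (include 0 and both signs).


A - A = {a - a' : a, a' ∈ A}.
Compute a - a' for each ordered pair (a, a'):
a = -5: -5--5=0, -5--1=-4, -5-2=-7, -5-5=-10, -5-8=-13
a = -1: -1--5=4, -1--1=0, -1-2=-3, -1-5=-6, -1-8=-9
a = 2: 2--5=7, 2--1=3, 2-2=0, 2-5=-3, 2-8=-6
a = 5: 5--5=10, 5--1=6, 5-2=3, 5-5=0, 5-8=-3
a = 8: 8--5=13, 8--1=9, 8-2=6, 8-5=3, 8-8=0
Collecting distinct values (and noting 0 appears from a-a):
A - A = {-13, -10, -9, -7, -6, -4, -3, 0, 3, 4, 6, 7, 9, 10, 13}
|A - A| = 15

A - A = {-13, -10, -9, -7, -6, -4, -3, 0, 3, 4, 6, 7, 9, 10, 13}


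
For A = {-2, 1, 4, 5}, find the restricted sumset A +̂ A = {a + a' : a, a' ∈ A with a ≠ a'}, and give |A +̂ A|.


Restricted sumset: A +̂ A = {a + a' : a ∈ A, a' ∈ A, a ≠ a'}.
Equivalently, take A + A and drop any sum 2a that is achievable ONLY as a + a for a ∈ A (i.e. sums representable only with equal summands).
Enumerate pairs (a, a') with a < a' (symmetric, so each unordered pair gives one sum; this covers all a ≠ a'):
  -2 + 1 = -1
  -2 + 4 = 2
  -2 + 5 = 3
  1 + 4 = 5
  1 + 5 = 6
  4 + 5 = 9
Collected distinct sums: {-1, 2, 3, 5, 6, 9}
|A +̂ A| = 6
(Reference bound: |A +̂ A| ≥ 2|A| - 3 for |A| ≥ 2, with |A| = 4 giving ≥ 5.)

|A +̂ A| = 6


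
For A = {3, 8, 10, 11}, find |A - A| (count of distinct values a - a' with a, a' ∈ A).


A - A = {a - a' : a, a' ∈ A}; |A| = 4.
Bounds: 2|A|-1 ≤ |A - A| ≤ |A|² - |A| + 1, i.e. 7 ≤ |A - A| ≤ 13.
Note: 0 ∈ A - A always (from a - a). The set is symmetric: if d ∈ A - A then -d ∈ A - A.
Enumerate nonzero differences d = a - a' with a > a' (then include -d):
Positive differences: {1, 2, 3, 5, 7, 8}
Full difference set: {0} ∪ (positive diffs) ∪ (negative diffs).
|A - A| = 1 + 2·6 = 13 (matches direct enumeration: 13).

|A - A| = 13


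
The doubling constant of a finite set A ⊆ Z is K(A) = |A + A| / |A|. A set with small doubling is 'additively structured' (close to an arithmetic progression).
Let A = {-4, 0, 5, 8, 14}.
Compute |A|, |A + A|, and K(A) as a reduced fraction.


|A| = 5.
Compute A + A by enumerating all 25 pairs.
A + A = {-8, -4, 0, 1, 4, 5, 8, 10, 13, 14, 16, 19, 22, 28}, so |A + A| = 14.
K = |A + A| / |A| = 14/5 (already in lowest terms) ≈ 2.8000.
Reference: AP of size 5 gives K = 9/5 ≈ 1.8000; a fully generic set of size 5 gives K ≈ 3.0000.

|A| = 5, |A + A| = 14, K = 14/5.


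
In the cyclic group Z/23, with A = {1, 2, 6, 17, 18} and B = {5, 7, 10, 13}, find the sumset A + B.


Work in Z/23Z: reduce every sum a + b modulo 23.
Enumerate all 20 pairs:
a = 1: 1+5=6, 1+7=8, 1+10=11, 1+13=14
a = 2: 2+5=7, 2+7=9, 2+10=12, 2+13=15
a = 6: 6+5=11, 6+7=13, 6+10=16, 6+13=19
a = 17: 17+5=22, 17+7=1, 17+10=4, 17+13=7
a = 18: 18+5=0, 18+7=2, 18+10=5, 18+13=8
Distinct residues collected: {0, 1, 2, 4, 5, 6, 7, 8, 9, 11, 12, 13, 14, 15, 16, 19, 22}
|A + B| = 17 (out of 23 total residues).

A + B = {0, 1, 2, 4, 5, 6, 7, 8, 9, 11, 12, 13, 14, 15, 16, 19, 22}


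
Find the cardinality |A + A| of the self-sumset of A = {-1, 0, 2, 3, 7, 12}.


A + A = {a + a' : a, a' ∈ A}; |A| = 6.
General bounds: 2|A| - 1 ≤ |A + A| ≤ |A|(|A|+1)/2, i.e. 11 ≤ |A + A| ≤ 21.
Lower bound 2|A|-1 is attained iff A is an arithmetic progression.
Enumerate sums a + a' for a ≤ a' (symmetric, so this suffices):
a = -1: -1+-1=-2, -1+0=-1, -1+2=1, -1+3=2, -1+7=6, -1+12=11
a = 0: 0+0=0, 0+2=2, 0+3=3, 0+7=7, 0+12=12
a = 2: 2+2=4, 2+3=5, 2+7=9, 2+12=14
a = 3: 3+3=6, 3+7=10, 3+12=15
a = 7: 7+7=14, 7+12=19
a = 12: 12+12=24
Distinct sums: {-2, -1, 0, 1, 2, 3, 4, 5, 6, 7, 9, 10, 11, 12, 14, 15, 19, 24}
|A + A| = 18

|A + A| = 18


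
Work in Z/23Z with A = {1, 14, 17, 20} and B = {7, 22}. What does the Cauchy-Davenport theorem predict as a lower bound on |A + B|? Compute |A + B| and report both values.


Cauchy-Davenport: |A + B| ≥ min(p, |A| + |B| - 1) for A, B nonempty in Z/pZ.
|A| = 4, |B| = 2, p = 23.
CD lower bound = min(23, 4 + 2 - 1) = min(23, 5) = 5.
Compute A + B mod 23 directly:
a = 1: 1+7=8, 1+22=0
a = 14: 14+7=21, 14+22=13
a = 17: 17+7=1, 17+22=16
a = 20: 20+7=4, 20+22=19
A + B = {0, 1, 4, 8, 13, 16, 19, 21}, so |A + B| = 8.
Verify: 8 ≥ 5? Yes ✓.

CD lower bound = 5, actual |A + B| = 8.


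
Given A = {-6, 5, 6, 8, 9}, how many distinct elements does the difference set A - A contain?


A - A = {a - a' : a, a' ∈ A}; |A| = 5.
Bounds: 2|A|-1 ≤ |A - A| ≤ |A|² - |A| + 1, i.e. 9 ≤ |A - A| ≤ 21.
Note: 0 ∈ A - A always (from a - a). The set is symmetric: if d ∈ A - A then -d ∈ A - A.
Enumerate nonzero differences d = a - a' with a > a' (then include -d):
Positive differences: {1, 2, 3, 4, 11, 12, 14, 15}
Full difference set: {0} ∪ (positive diffs) ∪ (negative diffs).
|A - A| = 1 + 2·8 = 17 (matches direct enumeration: 17).

|A - A| = 17


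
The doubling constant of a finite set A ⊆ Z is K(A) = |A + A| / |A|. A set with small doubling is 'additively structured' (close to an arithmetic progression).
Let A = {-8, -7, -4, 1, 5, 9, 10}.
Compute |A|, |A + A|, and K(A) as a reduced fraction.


|A| = 7.
Compute A + A by enumerating all 49 pairs.
A + A = {-16, -15, -14, -12, -11, -8, -7, -6, -3, -2, 1, 2, 3, 5, 6, 10, 11, 14, 15, 18, 19, 20}, so |A + A| = 22.
K = |A + A| / |A| = 22/7 (already in lowest terms) ≈ 3.1429.
Reference: AP of size 7 gives K = 13/7 ≈ 1.8571; a fully generic set of size 7 gives K ≈ 4.0000.

|A| = 7, |A + A| = 22, K = 22/7.


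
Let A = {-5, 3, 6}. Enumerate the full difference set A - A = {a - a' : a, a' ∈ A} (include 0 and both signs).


A - A = {a - a' : a, a' ∈ A}.
Compute a - a' for each ordered pair (a, a'):
a = -5: -5--5=0, -5-3=-8, -5-6=-11
a = 3: 3--5=8, 3-3=0, 3-6=-3
a = 6: 6--5=11, 6-3=3, 6-6=0
Collecting distinct values (and noting 0 appears from a-a):
A - A = {-11, -8, -3, 0, 3, 8, 11}
|A - A| = 7

A - A = {-11, -8, -3, 0, 3, 8, 11}


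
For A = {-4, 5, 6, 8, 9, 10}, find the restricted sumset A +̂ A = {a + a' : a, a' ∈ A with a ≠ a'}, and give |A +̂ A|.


Restricted sumset: A +̂ A = {a + a' : a ∈ A, a' ∈ A, a ≠ a'}.
Equivalently, take A + A and drop any sum 2a that is achievable ONLY as a + a for a ∈ A (i.e. sums representable only with equal summands).
Enumerate pairs (a, a') with a < a' (symmetric, so each unordered pair gives one sum; this covers all a ≠ a'):
  -4 + 5 = 1
  -4 + 6 = 2
  -4 + 8 = 4
  -4 + 9 = 5
  -4 + 10 = 6
  5 + 6 = 11
  5 + 8 = 13
  5 + 9 = 14
  5 + 10 = 15
  6 + 8 = 14
  6 + 9 = 15
  6 + 10 = 16
  8 + 9 = 17
  8 + 10 = 18
  9 + 10 = 19
Collected distinct sums: {1, 2, 4, 5, 6, 11, 13, 14, 15, 16, 17, 18, 19}
|A +̂ A| = 13
(Reference bound: |A +̂ A| ≥ 2|A| - 3 for |A| ≥ 2, with |A| = 6 giving ≥ 9.)

|A +̂ A| = 13


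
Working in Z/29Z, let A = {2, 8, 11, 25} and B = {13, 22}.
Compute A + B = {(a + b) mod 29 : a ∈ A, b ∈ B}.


Work in Z/29Z: reduce every sum a + b modulo 29.
Enumerate all 8 pairs:
a = 2: 2+13=15, 2+22=24
a = 8: 8+13=21, 8+22=1
a = 11: 11+13=24, 11+22=4
a = 25: 25+13=9, 25+22=18
Distinct residues collected: {1, 4, 9, 15, 18, 21, 24}
|A + B| = 7 (out of 29 total residues).

A + B = {1, 4, 9, 15, 18, 21, 24}


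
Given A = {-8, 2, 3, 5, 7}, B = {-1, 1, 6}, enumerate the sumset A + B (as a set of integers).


A + B = {a + b : a ∈ A, b ∈ B}.
Enumerate all |A|·|B| = 5·3 = 15 pairs (a, b) and collect distinct sums.
a = -8: -8+-1=-9, -8+1=-7, -8+6=-2
a = 2: 2+-1=1, 2+1=3, 2+6=8
a = 3: 3+-1=2, 3+1=4, 3+6=9
a = 5: 5+-1=4, 5+1=6, 5+6=11
a = 7: 7+-1=6, 7+1=8, 7+6=13
Collecting distinct sums: A + B = {-9, -7, -2, 1, 2, 3, 4, 6, 8, 9, 11, 13}
|A + B| = 12

A + B = {-9, -7, -2, 1, 2, 3, 4, 6, 8, 9, 11, 13}


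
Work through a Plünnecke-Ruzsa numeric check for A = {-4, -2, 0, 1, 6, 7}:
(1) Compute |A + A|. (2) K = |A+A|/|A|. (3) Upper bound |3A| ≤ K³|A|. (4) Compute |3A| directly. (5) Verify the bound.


|A| = 6.
Step 1: Compute A + A by enumerating all 36 pairs.
A + A = {-8, -6, -4, -3, -2, -1, 0, 1, 2, 3, 4, 5, 6, 7, 8, 12, 13, 14}, so |A + A| = 18.
Step 2: Doubling constant K = |A + A|/|A| = 18/6 = 18/6 ≈ 3.0000.
Step 3: Plünnecke-Ruzsa gives |3A| ≤ K³·|A| = (3.0000)³ · 6 ≈ 162.0000.
Step 4: Compute 3A = A + A + A directly by enumerating all triples (a,b,c) ∈ A³; |3A| = 30.
Step 5: Check 30 ≤ 162.0000? Yes ✓.

K = 18/6, Plünnecke-Ruzsa bound K³|A| ≈ 162.0000, |3A| = 30, inequality holds.


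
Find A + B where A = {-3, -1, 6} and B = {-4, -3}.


A + B = {a + b : a ∈ A, b ∈ B}.
Enumerate all |A|·|B| = 3·2 = 6 pairs (a, b) and collect distinct sums.
a = -3: -3+-4=-7, -3+-3=-6
a = -1: -1+-4=-5, -1+-3=-4
a = 6: 6+-4=2, 6+-3=3
Collecting distinct sums: A + B = {-7, -6, -5, -4, 2, 3}
|A + B| = 6

A + B = {-7, -6, -5, -4, 2, 3}


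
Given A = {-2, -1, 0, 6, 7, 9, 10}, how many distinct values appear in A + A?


A + A = {a + a' : a, a' ∈ A}; |A| = 7.
General bounds: 2|A| - 1 ≤ |A + A| ≤ |A|(|A|+1)/2, i.e. 13 ≤ |A + A| ≤ 28.
Lower bound 2|A|-1 is attained iff A is an arithmetic progression.
Enumerate sums a + a' for a ≤ a' (symmetric, so this suffices):
a = -2: -2+-2=-4, -2+-1=-3, -2+0=-2, -2+6=4, -2+7=5, -2+9=7, -2+10=8
a = -1: -1+-1=-2, -1+0=-1, -1+6=5, -1+7=6, -1+9=8, -1+10=9
a = 0: 0+0=0, 0+6=6, 0+7=7, 0+9=9, 0+10=10
a = 6: 6+6=12, 6+7=13, 6+9=15, 6+10=16
a = 7: 7+7=14, 7+9=16, 7+10=17
a = 9: 9+9=18, 9+10=19
a = 10: 10+10=20
Distinct sums: {-4, -3, -2, -1, 0, 4, 5, 6, 7, 8, 9, 10, 12, 13, 14, 15, 16, 17, 18, 19, 20}
|A + A| = 21

|A + A| = 21


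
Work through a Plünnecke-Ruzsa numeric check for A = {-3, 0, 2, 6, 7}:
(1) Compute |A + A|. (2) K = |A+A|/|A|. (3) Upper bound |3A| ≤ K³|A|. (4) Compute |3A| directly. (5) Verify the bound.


|A| = 5.
Step 1: Compute A + A by enumerating all 25 pairs.
A + A = {-6, -3, -1, 0, 2, 3, 4, 6, 7, 8, 9, 12, 13, 14}, so |A + A| = 14.
Step 2: Doubling constant K = |A + A|/|A| = 14/5 = 14/5 ≈ 2.8000.
Step 3: Plünnecke-Ruzsa gives |3A| ≤ K³·|A| = (2.8000)³ · 5 ≈ 109.7600.
Step 4: Compute 3A = A + A + A directly by enumerating all triples (a,b,c) ∈ A³; |3A| = 26.
Step 5: Check 26 ≤ 109.7600? Yes ✓.

K = 14/5, Plünnecke-Ruzsa bound K³|A| ≈ 109.7600, |3A| = 26, inequality holds.


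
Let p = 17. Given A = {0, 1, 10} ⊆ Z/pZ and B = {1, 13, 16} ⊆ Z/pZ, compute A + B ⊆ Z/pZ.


Work in Z/17Z: reduce every sum a + b modulo 17.
Enumerate all 9 pairs:
a = 0: 0+1=1, 0+13=13, 0+16=16
a = 1: 1+1=2, 1+13=14, 1+16=0
a = 10: 10+1=11, 10+13=6, 10+16=9
Distinct residues collected: {0, 1, 2, 6, 9, 11, 13, 14, 16}
|A + B| = 9 (out of 17 total residues).

A + B = {0, 1, 2, 6, 9, 11, 13, 14, 16}


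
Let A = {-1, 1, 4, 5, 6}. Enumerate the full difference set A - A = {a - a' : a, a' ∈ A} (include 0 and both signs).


A - A = {a - a' : a, a' ∈ A}.
Compute a - a' for each ordered pair (a, a'):
a = -1: -1--1=0, -1-1=-2, -1-4=-5, -1-5=-6, -1-6=-7
a = 1: 1--1=2, 1-1=0, 1-4=-3, 1-5=-4, 1-6=-5
a = 4: 4--1=5, 4-1=3, 4-4=0, 4-5=-1, 4-6=-2
a = 5: 5--1=6, 5-1=4, 5-4=1, 5-5=0, 5-6=-1
a = 6: 6--1=7, 6-1=5, 6-4=2, 6-5=1, 6-6=0
Collecting distinct values (and noting 0 appears from a-a):
A - A = {-7, -6, -5, -4, -3, -2, -1, 0, 1, 2, 3, 4, 5, 6, 7}
|A - A| = 15

A - A = {-7, -6, -5, -4, -3, -2, -1, 0, 1, 2, 3, 4, 5, 6, 7}


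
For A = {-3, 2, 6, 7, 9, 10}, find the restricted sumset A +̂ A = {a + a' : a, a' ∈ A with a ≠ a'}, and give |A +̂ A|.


Restricted sumset: A +̂ A = {a + a' : a ∈ A, a' ∈ A, a ≠ a'}.
Equivalently, take A + A and drop any sum 2a that is achievable ONLY as a + a for a ∈ A (i.e. sums representable only with equal summands).
Enumerate pairs (a, a') with a < a' (symmetric, so each unordered pair gives one sum; this covers all a ≠ a'):
  -3 + 2 = -1
  -3 + 6 = 3
  -3 + 7 = 4
  -3 + 9 = 6
  -3 + 10 = 7
  2 + 6 = 8
  2 + 7 = 9
  2 + 9 = 11
  2 + 10 = 12
  6 + 7 = 13
  6 + 9 = 15
  6 + 10 = 16
  7 + 9 = 16
  7 + 10 = 17
  9 + 10 = 19
Collected distinct sums: {-1, 3, 4, 6, 7, 8, 9, 11, 12, 13, 15, 16, 17, 19}
|A +̂ A| = 14
(Reference bound: |A +̂ A| ≥ 2|A| - 3 for |A| ≥ 2, with |A| = 6 giving ≥ 9.)

|A +̂ A| = 14


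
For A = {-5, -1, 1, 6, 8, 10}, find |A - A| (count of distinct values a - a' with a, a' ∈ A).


A - A = {a - a' : a, a' ∈ A}; |A| = 6.
Bounds: 2|A|-1 ≤ |A - A| ≤ |A|² - |A| + 1, i.e. 11 ≤ |A - A| ≤ 31.
Note: 0 ∈ A - A always (from a - a). The set is symmetric: if d ∈ A - A then -d ∈ A - A.
Enumerate nonzero differences d = a - a' with a > a' (then include -d):
Positive differences: {2, 4, 5, 6, 7, 9, 11, 13, 15}
Full difference set: {0} ∪ (positive diffs) ∪ (negative diffs).
|A - A| = 1 + 2·9 = 19 (matches direct enumeration: 19).

|A - A| = 19


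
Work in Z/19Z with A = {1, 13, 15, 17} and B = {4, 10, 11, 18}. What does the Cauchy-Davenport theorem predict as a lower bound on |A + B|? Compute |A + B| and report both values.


Cauchy-Davenport: |A + B| ≥ min(p, |A| + |B| - 1) for A, B nonempty in Z/pZ.
|A| = 4, |B| = 4, p = 19.
CD lower bound = min(19, 4 + 4 - 1) = min(19, 7) = 7.
Compute A + B mod 19 directly:
a = 1: 1+4=5, 1+10=11, 1+11=12, 1+18=0
a = 13: 13+4=17, 13+10=4, 13+11=5, 13+18=12
a = 15: 15+4=0, 15+10=6, 15+11=7, 15+18=14
a = 17: 17+4=2, 17+10=8, 17+11=9, 17+18=16
A + B = {0, 2, 4, 5, 6, 7, 8, 9, 11, 12, 14, 16, 17}, so |A + B| = 13.
Verify: 13 ≥ 7? Yes ✓.

CD lower bound = 7, actual |A + B| = 13.


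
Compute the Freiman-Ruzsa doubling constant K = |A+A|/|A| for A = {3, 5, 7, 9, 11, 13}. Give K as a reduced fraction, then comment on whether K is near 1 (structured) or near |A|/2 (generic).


|A| = 6.
Compute A + A by enumerating all 36 pairs.
A + A = {6, 8, 10, 12, 14, 16, 18, 20, 22, 24, 26}, so |A + A| = 11.
K = |A + A| / |A| = 11/6 (already in lowest terms) ≈ 1.8333.
Reference: AP of size 6 gives K = 11/6 ≈ 1.8333; a fully generic set of size 6 gives K ≈ 3.5000.

|A| = 6, |A + A| = 11, K = 11/6.


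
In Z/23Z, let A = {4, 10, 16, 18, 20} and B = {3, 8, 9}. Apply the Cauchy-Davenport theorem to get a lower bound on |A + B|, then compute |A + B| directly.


Cauchy-Davenport: |A + B| ≥ min(p, |A| + |B| - 1) for A, B nonempty in Z/pZ.
|A| = 5, |B| = 3, p = 23.
CD lower bound = min(23, 5 + 3 - 1) = min(23, 7) = 7.
Compute A + B mod 23 directly:
a = 4: 4+3=7, 4+8=12, 4+9=13
a = 10: 10+3=13, 10+8=18, 10+9=19
a = 16: 16+3=19, 16+8=1, 16+9=2
a = 18: 18+3=21, 18+8=3, 18+9=4
a = 20: 20+3=0, 20+8=5, 20+9=6
A + B = {0, 1, 2, 3, 4, 5, 6, 7, 12, 13, 18, 19, 21}, so |A + B| = 13.
Verify: 13 ≥ 7? Yes ✓.

CD lower bound = 7, actual |A + B| = 13.


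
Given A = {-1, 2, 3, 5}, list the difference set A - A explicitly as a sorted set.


A - A = {a - a' : a, a' ∈ A}.
Compute a - a' for each ordered pair (a, a'):
a = -1: -1--1=0, -1-2=-3, -1-3=-4, -1-5=-6
a = 2: 2--1=3, 2-2=0, 2-3=-1, 2-5=-3
a = 3: 3--1=4, 3-2=1, 3-3=0, 3-5=-2
a = 5: 5--1=6, 5-2=3, 5-3=2, 5-5=0
Collecting distinct values (and noting 0 appears from a-a):
A - A = {-6, -4, -3, -2, -1, 0, 1, 2, 3, 4, 6}
|A - A| = 11

A - A = {-6, -4, -3, -2, -1, 0, 1, 2, 3, 4, 6}


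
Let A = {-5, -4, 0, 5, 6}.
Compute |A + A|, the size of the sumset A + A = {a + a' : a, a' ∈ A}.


A + A = {a + a' : a, a' ∈ A}; |A| = 5.
General bounds: 2|A| - 1 ≤ |A + A| ≤ |A|(|A|+1)/2, i.e. 9 ≤ |A + A| ≤ 15.
Lower bound 2|A|-1 is attained iff A is an arithmetic progression.
Enumerate sums a + a' for a ≤ a' (symmetric, so this suffices):
a = -5: -5+-5=-10, -5+-4=-9, -5+0=-5, -5+5=0, -5+6=1
a = -4: -4+-4=-8, -4+0=-4, -4+5=1, -4+6=2
a = 0: 0+0=0, 0+5=5, 0+6=6
a = 5: 5+5=10, 5+6=11
a = 6: 6+6=12
Distinct sums: {-10, -9, -8, -5, -4, 0, 1, 2, 5, 6, 10, 11, 12}
|A + A| = 13

|A + A| = 13


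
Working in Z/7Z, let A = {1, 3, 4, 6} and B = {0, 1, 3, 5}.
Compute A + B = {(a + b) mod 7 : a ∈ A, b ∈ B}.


Work in Z/7Z: reduce every sum a + b modulo 7.
Enumerate all 16 pairs:
a = 1: 1+0=1, 1+1=2, 1+3=4, 1+5=6
a = 3: 3+0=3, 3+1=4, 3+3=6, 3+5=1
a = 4: 4+0=4, 4+1=5, 4+3=0, 4+5=2
a = 6: 6+0=6, 6+1=0, 6+3=2, 6+5=4
Distinct residues collected: {0, 1, 2, 3, 4, 5, 6}
|A + B| = 7 (out of 7 total residues).

A + B = {0, 1, 2, 3, 4, 5, 6}


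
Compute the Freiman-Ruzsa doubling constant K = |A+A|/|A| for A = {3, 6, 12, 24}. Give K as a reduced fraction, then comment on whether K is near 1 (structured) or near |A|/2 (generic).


|A| = 4.
Compute A + A by enumerating all 16 pairs.
A + A = {6, 9, 12, 15, 18, 24, 27, 30, 36, 48}, so |A + A| = 10.
K = |A + A| / |A| = 10/4 = 5/2 ≈ 2.5000.
Reference: AP of size 4 gives K = 7/4 ≈ 1.7500; a fully generic set of size 4 gives K ≈ 2.5000.

|A| = 4, |A + A| = 10, K = 10/4 = 5/2.


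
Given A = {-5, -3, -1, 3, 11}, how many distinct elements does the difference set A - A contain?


A - A = {a - a' : a, a' ∈ A}; |A| = 5.
Bounds: 2|A|-1 ≤ |A - A| ≤ |A|² - |A| + 1, i.e. 9 ≤ |A - A| ≤ 21.
Note: 0 ∈ A - A always (from a - a). The set is symmetric: if d ∈ A - A then -d ∈ A - A.
Enumerate nonzero differences d = a - a' with a > a' (then include -d):
Positive differences: {2, 4, 6, 8, 12, 14, 16}
Full difference set: {0} ∪ (positive diffs) ∪ (negative diffs).
|A - A| = 1 + 2·7 = 15 (matches direct enumeration: 15).

|A - A| = 15


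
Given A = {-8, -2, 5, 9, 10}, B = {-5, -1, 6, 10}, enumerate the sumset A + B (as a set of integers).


A + B = {a + b : a ∈ A, b ∈ B}.
Enumerate all |A|·|B| = 5·4 = 20 pairs (a, b) and collect distinct sums.
a = -8: -8+-5=-13, -8+-1=-9, -8+6=-2, -8+10=2
a = -2: -2+-5=-7, -2+-1=-3, -2+6=4, -2+10=8
a = 5: 5+-5=0, 5+-1=4, 5+6=11, 5+10=15
a = 9: 9+-5=4, 9+-1=8, 9+6=15, 9+10=19
a = 10: 10+-5=5, 10+-1=9, 10+6=16, 10+10=20
Collecting distinct sums: A + B = {-13, -9, -7, -3, -2, 0, 2, 4, 5, 8, 9, 11, 15, 16, 19, 20}
|A + B| = 16

A + B = {-13, -9, -7, -3, -2, 0, 2, 4, 5, 8, 9, 11, 15, 16, 19, 20}


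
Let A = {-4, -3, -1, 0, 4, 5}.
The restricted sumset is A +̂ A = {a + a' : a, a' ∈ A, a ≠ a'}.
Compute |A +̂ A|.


Restricted sumset: A +̂ A = {a + a' : a ∈ A, a' ∈ A, a ≠ a'}.
Equivalently, take A + A and drop any sum 2a that is achievable ONLY as a + a for a ∈ A (i.e. sums representable only with equal summands).
Enumerate pairs (a, a') with a < a' (symmetric, so each unordered pair gives one sum; this covers all a ≠ a'):
  -4 + -3 = -7
  -4 + -1 = -5
  -4 + 0 = -4
  -4 + 4 = 0
  -4 + 5 = 1
  -3 + -1 = -4
  -3 + 0 = -3
  -3 + 4 = 1
  -3 + 5 = 2
  -1 + 0 = -1
  -1 + 4 = 3
  -1 + 5 = 4
  0 + 4 = 4
  0 + 5 = 5
  4 + 5 = 9
Collected distinct sums: {-7, -5, -4, -3, -1, 0, 1, 2, 3, 4, 5, 9}
|A +̂ A| = 12
(Reference bound: |A +̂ A| ≥ 2|A| - 3 for |A| ≥ 2, with |A| = 6 giving ≥ 9.)

|A +̂ A| = 12


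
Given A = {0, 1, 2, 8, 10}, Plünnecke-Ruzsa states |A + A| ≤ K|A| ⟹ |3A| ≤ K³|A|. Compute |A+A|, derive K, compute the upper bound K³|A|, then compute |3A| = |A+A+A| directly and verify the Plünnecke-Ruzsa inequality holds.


|A| = 5.
Step 1: Compute A + A by enumerating all 25 pairs.
A + A = {0, 1, 2, 3, 4, 8, 9, 10, 11, 12, 16, 18, 20}, so |A + A| = 13.
Step 2: Doubling constant K = |A + A|/|A| = 13/5 = 13/5 ≈ 2.6000.
Step 3: Plünnecke-Ruzsa gives |3A| ≤ K³·|A| = (2.6000)³ · 5 ≈ 87.8800.
Step 4: Compute 3A = A + A + A directly by enumerating all triples (a,b,c) ∈ A³; |3A| = 25.
Step 5: Check 25 ≤ 87.8800? Yes ✓.

K = 13/5, Plünnecke-Ruzsa bound K³|A| ≈ 87.8800, |3A| = 25, inequality holds.


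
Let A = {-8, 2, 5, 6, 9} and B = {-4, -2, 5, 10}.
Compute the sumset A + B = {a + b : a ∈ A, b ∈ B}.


A + B = {a + b : a ∈ A, b ∈ B}.
Enumerate all |A|·|B| = 5·4 = 20 pairs (a, b) and collect distinct sums.
a = -8: -8+-4=-12, -8+-2=-10, -8+5=-3, -8+10=2
a = 2: 2+-4=-2, 2+-2=0, 2+5=7, 2+10=12
a = 5: 5+-4=1, 5+-2=3, 5+5=10, 5+10=15
a = 6: 6+-4=2, 6+-2=4, 6+5=11, 6+10=16
a = 9: 9+-4=5, 9+-2=7, 9+5=14, 9+10=19
Collecting distinct sums: A + B = {-12, -10, -3, -2, 0, 1, 2, 3, 4, 5, 7, 10, 11, 12, 14, 15, 16, 19}
|A + B| = 18

A + B = {-12, -10, -3, -2, 0, 1, 2, 3, 4, 5, 7, 10, 11, 12, 14, 15, 16, 19}


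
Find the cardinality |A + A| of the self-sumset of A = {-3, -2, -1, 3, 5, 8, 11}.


A + A = {a + a' : a, a' ∈ A}; |A| = 7.
General bounds: 2|A| - 1 ≤ |A + A| ≤ |A|(|A|+1)/2, i.e. 13 ≤ |A + A| ≤ 28.
Lower bound 2|A|-1 is attained iff A is an arithmetic progression.
Enumerate sums a + a' for a ≤ a' (symmetric, so this suffices):
a = -3: -3+-3=-6, -3+-2=-5, -3+-1=-4, -3+3=0, -3+5=2, -3+8=5, -3+11=8
a = -2: -2+-2=-4, -2+-1=-3, -2+3=1, -2+5=3, -2+8=6, -2+11=9
a = -1: -1+-1=-2, -1+3=2, -1+5=4, -1+8=7, -1+11=10
a = 3: 3+3=6, 3+5=8, 3+8=11, 3+11=14
a = 5: 5+5=10, 5+8=13, 5+11=16
a = 8: 8+8=16, 8+11=19
a = 11: 11+11=22
Distinct sums: {-6, -5, -4, -3, -2, 0, 1, 2, 3, 4, 5, 6, 7, 8, 9, 10, 11, 13, 14, 16, 19, 22}
|A + A| = 22

|A + A| = 22


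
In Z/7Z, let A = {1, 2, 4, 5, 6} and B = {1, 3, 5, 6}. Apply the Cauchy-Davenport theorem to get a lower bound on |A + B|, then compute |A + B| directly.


Cauchy-Davenport: |A + B| ≥ min(p, |A| + |B| - 1) for A, B nonempty in Z/pZ.
|A| = 5, |B| = 4, p = 7.
CD lower bound = min(7, 5 + 4 - 1) = min(7, 8) = 7.
Compute A + B mod 7 directly:
a = 1: 1+1=2, 1+3=4, 1+5=6, 1+6=0
a = 2: 2+1=3, 2+3=5, 2+5=0, 2+6=1
a = 4: 4+1=5, 4+3=0, 4+5=2, 4+6=3
a = 5: 5+1=6, 5+3=1, 5+5=3, 5+6=4
a = 6: 6+1=0, 6+3=2, 6+5=4, 6+6=5
A + B = {0, 1, 2, 3, 4, 5, 6}, so |A + B| = 7.
Verify: 7 ≥ 7? Yes ✓.

CD lower bound = 7, actual |A + B| = 7.


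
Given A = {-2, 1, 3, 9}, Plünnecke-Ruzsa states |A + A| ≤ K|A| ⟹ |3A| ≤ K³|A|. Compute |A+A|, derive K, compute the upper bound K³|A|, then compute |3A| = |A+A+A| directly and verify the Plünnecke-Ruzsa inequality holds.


|A| = 4.
Step 1: Compute A + A by enumerating all 16 pairs.
A + A = {-4, -1, 1, 2, 4, 6, 7, 10, 12, 18}, so |A + A| = 10.
Step 2: Doubling constant K = |A + A|/|A| = 10/4 = 10/4 ≈ 2.5000.
Step 3: Plünnecke-Ruzsa gives |3A| ≤ K³·|A| = (2.5000)³ · 4 ≈ 62.5000.
Step 4: Compute 3A = A + A + A directly by enumerating all triples (a,b,c) ∈ A³; |3A| = 19.
Step 5: Check 19 ≤ 62.5000? Yes ✓.

K = 10/4, Plünnecke-Ruzsa bound K³|A| ≈ 62.5000, |3A| = 19, inequality holds.


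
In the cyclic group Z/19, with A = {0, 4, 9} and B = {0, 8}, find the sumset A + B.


Work in Z/19Z: reduce every sum a + b modulo 19.
Enumerate all 6 pairs:
a = 0: 0+0=0, 0+8=8
a = 4: 4+0=4, 4+8=12
a = 9: 9+0=9, 9+8=17
Distinct residues collected: {0, 4, 8, 9, 12, 17}
|A + B| = 6 (out of 19 total residues).

A + B = {0, 4, 8, 9, 12, 17}


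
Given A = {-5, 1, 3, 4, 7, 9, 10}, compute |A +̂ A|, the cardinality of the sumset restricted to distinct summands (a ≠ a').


Restricted sumset: A +̂ A = {a + a' : a ∈ A, a' ∈ A, a ≠ a'}.
Equivalently, take A + A and drop any sum 2a that is achievable ONLY as a + a for a ∈ A (i.e. sums representable only with equal summands).
Enumerate pairs (a, a') with a < a' (symmetric, so each unordered pair gives one sum; this covers all a ≠ a'):
  -5 + 1 = -4
  -5 + 3 = -2
  -5 + 4 = -1
  -5 + 7 = 2
  -5 + 9 = 4
  -5 + 10 = 5
  1 + 3 = 4
  1 + 4 = 5
  1 + 7 = 8
  1 + 9 = 10
  1 + 10 = 11
  3 + 4 = 7
  3 + 7 = 10
  3 + 9 = 12
  3 + 10 = 13
  4 + 7 = 11
  4 + 9 = 13
  4 + 10 = 14
  7 + 9 = 16
  7 + 10 = 17
  9 + 10 = 19
Collected distinct sums: {-4, -2, -1, 2, 4, 5, 7, 8, 10, 11, 12, 13, 14, 16, 17, 19}
|A +̂ A| = 16
(Reference bound: |A +̂ A| ≥ 2|A| - 3 for |A| ≥ 2, with |A| = 7 giving ≥ 11.)

|A +̂ A| = 16


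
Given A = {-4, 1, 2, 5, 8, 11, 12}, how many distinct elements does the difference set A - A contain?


A - A = {a - a' : a, a' ∈ A}; |A| = 7.
Bounds: 2|A|-1 ≤ |A - A| ≤ |A|² - |A| + 1, i.e. 13 ≤ |A - A| ≤ 43.
Note: 0 ∈ A - A always (from a - a). The set is symmetric: if d ∈ A - A then -d ∈ A - A.
Enumerate nonzero differences d = a - a' with a > a' (then include -d):
Positive differences: {1, 3, 4, 5, 6, 7, 9, 10, 11, 12, 15, 16}
Full difference set: {0} ∪ (positive diffs) ∪ (negative diffs).
|A - A| = 1 + 2·12 = 25 (matches direct enumeration: 25).

|A - A| = 25


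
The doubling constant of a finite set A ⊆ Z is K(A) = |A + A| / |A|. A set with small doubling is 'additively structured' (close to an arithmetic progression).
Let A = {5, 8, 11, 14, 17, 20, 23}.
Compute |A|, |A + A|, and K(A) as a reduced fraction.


|A| = 7.
Compute A + A by enumerating all 49 pairs.
A + A = {10, 13, 16, 19, 22, 25, 28, 31, 34, 37, 40, 43, 46}, so |A + A| = 13.
K = |A + A| / |A| = 13/7 (already in lowest terms) ≈ 1.8571.
Reference: AP of size 7 gives K = 13/7 ≈ 1.8571; a fully generic set of size 7 gives K ≈ 4.0000.

|A| = 7, |A + A| = 13, K = 13/7.


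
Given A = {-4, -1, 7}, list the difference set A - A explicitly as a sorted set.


A - A = {a - a' : a, a' ∈ A}.
Compute a - a' for each ordered pair (a, a'):
a = -4: -4--4=0, -4--1=-3, -4-7=-11
a = -1: -1--4=3, -1--1=0, -1-7=-8
a = 7: 7--4=11, 7--1=8, 7-7=0
Collecting distinct values (and noting 0 appears from a-a):
A - A = {-11, -8, -3, 0, 3, 8, 11}
|A - A| = 7

A - A = {-11, -8, -3, 0, 3, 8, 11}


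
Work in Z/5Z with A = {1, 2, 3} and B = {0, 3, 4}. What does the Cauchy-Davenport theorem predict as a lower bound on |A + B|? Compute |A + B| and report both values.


Cauchy-Davenport: |A + B| ≥ min(p, |A| + |B| - 1) for A, B nonempty in Z/pZ.
|A| = 3, |B| = 3, p = 5.
CD lower bound = min(5, 3 + 3 - 1) = min(5, 5) = 5.
Compute A + B mod 5 directly:
a = 1: 1+0=1, 1+3=4, 1+4=0
a = 2: 2+0=2, 2+3=0, 2+4=1
a = 3: 3+0=3, 3+3=1, 3+4=2
A + B = {0, 1, 2, 3, 4}, so |A + B| = 5.
Verify: 5 ≥ 5? Yes ✓.

CD lower bound = 5, actual |A + B| = 5.


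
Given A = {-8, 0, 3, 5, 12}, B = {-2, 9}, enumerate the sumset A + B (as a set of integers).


A + B = {a + b : a ∈ A, b ∈ B}.
Enumerate all |A|·|B| = 5·2 = 10 pairs (a, b) and collect distinct sums.
a = -8: -8+-2=-10, -8+9=1
a = 0: 0+-2=-2, 0+9=9
a = 3: 3+-2=1, 3+9=12
a = 5: 5+-2=3, 5+9=14
a = 12: 12+-2=10, 12+9=21
Collecting distinct sums: A + B = {-10, -2, 1, 3, 9, 10, 12, 14, 21}
|A + B| = 9

A + B = {-10, -2, 1, 3, 9, 10, 12, 14, 21}


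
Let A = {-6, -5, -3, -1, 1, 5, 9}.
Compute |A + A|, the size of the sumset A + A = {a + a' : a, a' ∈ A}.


A + A = {a + a' : a, a' ∈ A}; |A| = 7.
General bounds: 2|A| - 1 ≤ |A + A| ≤ |A|(|A|+1)/2, i.e. 13 ≤ |A + A| ≤ 28.
Lower bound 2|A|-1 is attained iff A is an arithmetic progression.
Enumerate sums a + a' for a ≤ a' (symmetric, so this suffices):
a = -6: -6+-6=-12, -6+-5=-11, -6+-3=-9, -6+-1=-7, -6+1=-5, -6+5=-1, -6+9=3
a = -5: -5+-5=-10, -5+-3=-8, -5+-1=-6, -5+1=-4, -5+5=0, -5+9=4
a = -3: -3+-3=-6, -3+-1=-4, -3+1=-2, -3+5=2, -3+9=6
a = -1: -1+-1=-2, -1+1=0, -1+5=4, -1+9=8
a = 1: 1+1=2, 1+5=6, 1+9=10
a = 5: 5+5=10, 5+9=14
a = 9: 9+9=18
Distinct sums: {-12, -11, -10, -9, -8, -7, -6, -5, -4, -2, -1, 0, 2, 3, 4, 6, 8, 10, 14, 18}
|A + A| = 20

|A + A| = 20


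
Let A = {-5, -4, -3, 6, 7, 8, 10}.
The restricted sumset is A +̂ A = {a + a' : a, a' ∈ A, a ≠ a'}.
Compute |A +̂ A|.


Restricted sumset: A +̂ A = {a + a' : a ∈ A, a' ∈ A, a ≠ a'}.
Equivalently, take A + A and drop any sum 2a that is achievable ONLY as a + a for a ∈ A (i.e. sums representable only with equal summands).
Enumerate pairs (a, a') with a < a' (symmetric, so each unordered pair gives one sum; this covers all a ≠ a'):
  -5 + -4 = -9
  -5 + -3 = -8
  -5 + 6 = 1
  -5 + 7 = 2
  -5 + 8 = 3
  -5 + 10 = 5
  -4 + -3 = -7
  -4 + 6 = 2
  -4 + 7 = 3
  -4 + 8 = 4
  -4 + 10 = 6
  -3 + 6 = 3
  -3 + 7 = 4
  -3 + 8 = 5
  -3 + 10 = 7
  6 + 7 = 13
  6 + 8 = 14
  6 + 10 = 16
  7 + 8 = 15
  7 + 10 = 17
  8 + 10 = 18
Collected distinct sums: {-9, -8, -7, 1, 2, 3, 4, 5, 6, 7, 13, 14, 15, 16, 17, 18}
|A +̂ A| = 16
(Reference bound: |A +̂ A| ≥ 2|A| - 3 for |A| ≥ 2, with |A| = 7 giving ≥ 11.)

|A +̂ A| = 16


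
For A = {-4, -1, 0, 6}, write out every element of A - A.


A - A = {a - a' : a, a' ∈ A}.
Compute a - a' for each ordered pair (a, a'):
a = -4: -4--4=0, -4--1=-3, -4-0=-4, -4-6=-10
a = -1: -1--4=3, -1--1=0, -1-0=-1, -1-6=-7
a = 0: 0--4=4, 0--1=1, 0-0=0, 0-6=-6
a = 6: 6--4=10, 6--1=7, 6-0=6, 6-6=0
Collecting distinct values (and noting 0 appears from a-a):
A - A = {-10, -7, -6, -4, -3, -1, 0, 1, 3, 4, 6, 7, 10}
|A - A| = 13

A - A = {-10, -7, -6, -4, -3, -1, 0, 1, 3, 4, 6, 7, 10}


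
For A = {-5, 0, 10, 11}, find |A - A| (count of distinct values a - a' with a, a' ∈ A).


A - A = {a - a' : a, a' ∈ A}; |A| = 4.
Bounds: 2|A|-1 ≤ |A - A| ≤ |A|² - |A| + 1, i.e. 7 ≤ |A - A| ≤ 13.
Note: 0 ∈ A - A always (from a - a). The set is symmetric: if d ∈ A - A then -d ∈ A - A.
Enumerate nonzero differences d = a - a' with a > a' (then include -d):
Positive differences: {1, 5, 10, 11, 15, 16}
Full difference set: {0} ∪ (positive diffs) ∪ (negative diffs).
|A - A| = 1 + 2·6 = 13 (matches direct enumeration: 13).

|A - A| = 13


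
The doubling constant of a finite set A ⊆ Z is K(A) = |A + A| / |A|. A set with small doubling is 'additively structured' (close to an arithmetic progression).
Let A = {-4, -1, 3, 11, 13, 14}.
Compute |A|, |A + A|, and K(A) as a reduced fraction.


|A| = 6.
Compute A + A by enumerating all 36 pairs.
A + A = {-8, -5, -2, -1, 2, 6, 7, 9, 10, 12, 13, 14, 16, 17, 22, 24, 25, 26, 27, 28}, so |A + A| = 20.
K = |A + A| / |A| = 20/6 = 10/3 ≈ 3.3333.
Reference: AP of size 6 gives K = 11/6 ≈ 1.8333; a fully generic set of size 6 gives K ≈ 3.5000.

|A| = 6, |A + A| = 20, K = 20/6 = 10/3.


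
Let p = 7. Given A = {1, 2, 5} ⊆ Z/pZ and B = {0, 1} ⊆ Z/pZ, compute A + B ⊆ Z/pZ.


Work in Z/7Z: reduce every sum a + b modulo 7.
Enumerate all 6 pairs:
a = 1: 1+0=1, 1+1=2
a = 2: 2+0=2, 2+1=3
a = 5: 5+0=5, 5+1=6
Distinct residues collected: {1, 2, 3, 5, 6}
|A + B| = 5 (out of 7 total residues).

A + B = {1, 2, 3, 5, 6}


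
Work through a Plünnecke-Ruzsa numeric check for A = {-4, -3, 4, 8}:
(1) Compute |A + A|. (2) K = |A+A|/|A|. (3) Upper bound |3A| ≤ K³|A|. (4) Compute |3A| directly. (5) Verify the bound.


|A| = 4.
Step 1: Compute A + A by enumerating all 16 pairs.
A + A = {-8, -7, -6, 0, 1, 4, 5, 8, 12, 16}, so |A + A| = 10.
Step 2: Doubling constant K = |A + A|/|A| = 10/4 = 10/4 ≈ 2.5000.
Step 3: Plünnecke-Ruzsa gives |3A| ≤ K³·|A| = (2.5000)³ · 4 ≈ 62.5000.
Step 4: Compute 3A = A + A + A directly by enumerating all triples (a,b,c) ∈ A³; |3A| = 19.
Step 5: Check 19 ≤ 62.5000? Yes ✓.

K = 10/4, Plünnecke-Ruzsa bound K³|A| ≈ 62.5000, |3A| = 19, inequality holds.


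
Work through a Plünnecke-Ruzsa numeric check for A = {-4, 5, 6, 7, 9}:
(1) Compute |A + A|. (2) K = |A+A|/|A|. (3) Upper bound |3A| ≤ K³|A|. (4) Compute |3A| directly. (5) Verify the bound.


|A| = 5.
Step 1: Compute A + A by enumerating all 25 pairs.
A + A = {-8, 1, 2, 3, 5, 10, 11, 12, 13, 14, 15, 16, 18}, so |A + A| = 13.
Step 2: Doubling constant K = |A + A|/|A| = 13/5 = 13/5 ≈ 2.6000.
Step 3: Plünnecke-Ruzsa gives |3A| ≤ K³·|A| = (2.6000)³ · 5 ≈ 87.8800.
Step 4: Compute 3A = A + A + A directly by enumerating all triples (a,b,c) ∈ A³; |3A| = 25.
Step 5: Check 25 ≤ 87.8800? Yes ✓.

K = 13/5, Plünnecke-Ruzsa bound K³|A| ≈ 87.8800, |3A| = 25, inequality holds.


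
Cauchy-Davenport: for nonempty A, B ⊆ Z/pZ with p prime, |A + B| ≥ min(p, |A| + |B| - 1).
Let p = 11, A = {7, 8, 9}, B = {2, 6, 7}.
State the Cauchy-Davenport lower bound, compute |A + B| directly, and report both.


Cauchy-Davenport: |A + B| ≥ min(p, |A| + |B| - 1) for A, B nonempty in Z/pZ.
|A| = 3, |B| = 3, p = 11.
CD lower bound = min(11, 3 + 3 - 1) = min(11, 5) = 5.
Compute A + B mod 11 directly:
a = 7: 7+2=9, 7+6=2, 7+7=3
a = 8: 8+2=10, 8+6=3, 8+7=4
a = 9: 9+2=0, 9+6=4, 9+7=5
A + B = {0, 2, 3, 4, 5, 9, 10}, so |A + B| = 7.
Verify: 7 ≥ 5? Yes ✓.

CD lower bound = 5, actual |A + B| = 7.


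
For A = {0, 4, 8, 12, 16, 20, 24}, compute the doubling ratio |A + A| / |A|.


|A| = 7.
Compute A + A by enumerating all 49 pairs.
A + A = {0, 4, 8, 12, 16, 20, 24, 28, 32, 36, 40, 44, 48}, so |A + A| = 13.
K = |A + A| / |A| = 13/7 (already in lowest terms) ≈ 1.8571.
Reference: AP of size 7 gives K = 13/7 ≈ 1.8571; a fully generic set of size 7 gives K ≈ 4.0000.

|A| = 7, |A + A| = 13, K = 13/7.


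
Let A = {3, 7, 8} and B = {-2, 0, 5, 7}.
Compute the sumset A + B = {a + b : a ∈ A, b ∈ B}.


A + B = {a + b : a ∈ A, b ∈ B}.
Enumerate all |A|·|B| = 3·4 = 12 pairs (a, b) and collect distinct sums.
a = 3: 3+-2=1, 3+0=3, 3+5=8, 3+7=10
a = 7: 7+-2=5, 7+0=7, 7+5=12, 7+7=14
a = 8: 8+-2=6, 8+0=8, 8+5=13, 8+7=15
Collecting distinct sums: A + B = {1, 3, 5, 6, 7, 8, 10, 12, 13, 14, 15}
|A + B| = 11

A + B = {1, 3, 5, 6, 7, 8, 10, 12, 13, 14, 15}


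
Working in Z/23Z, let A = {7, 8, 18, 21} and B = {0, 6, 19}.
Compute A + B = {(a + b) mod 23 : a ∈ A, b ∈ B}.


Work in Z/23Z: reduce every sum a + b modulo 23.
Enumerate all 12 pairs:
a = 7: 7+0=7, 7+6=13, 7+19=3
a = 8: 8+0=8, 8+6=14, 8+19=4
a = 18: 18+0=18, 18+6=1, 18+19=14
a = 21: 21+0=21, 21+6=4, 21+19=17
Distinct residues collected: {1, 3, 4, 7, 8, 13, 14, 17, 18, 21}
|A + B| = 10 (out of 23 total residues).

A + B = {1, 3, 4, 7, 8, 13, 14, 17, 18, 21}


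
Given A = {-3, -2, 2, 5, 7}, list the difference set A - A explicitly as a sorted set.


A - A = {a - a' : a, a' ∈ A}.
Compute a - a' for each ordered pair (a, a'):
a = -3: -3--3=0, -3--2=-1, -3-2=-5, -3-5=-8, -3-7=-10
a = -2: -2--3=1, -2--2=0, -2-2=-4, -2-5=-7, -2-7=-9
a = 2: 2--3=5, 2--2=4, 2-2=0, 2-5=-3, 2-7=-5
a = 5: 5--3=8, 5--2=7, 5-2=3, 5-5=0, 5-7=-2
a = 7: 7--3=10, 7--2=9, 7-2=5, 7-5=2, 7-7=0
Collecting distinct values (and noting 0 appears from a-a):
A - A = {-10, -9, -8, -7, -5, -4, -3, -2, -1, 0, 1, 2, 3, 4, 5, 7, 8, 9, 10}
|A - A| = 19

A - A = {-10, -9, -8, -7, -5, -4, -3, -2, -1, 0, 1, 2, 3, 4, 5, 7, 8, 9, 10}


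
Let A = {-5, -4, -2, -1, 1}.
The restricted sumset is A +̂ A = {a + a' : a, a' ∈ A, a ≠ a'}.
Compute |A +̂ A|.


Restricted sumset: A +̂ A = {a + a' : a ∈ A, a' ∈ A, a ≠ a'}.
Equivalently, take A + A and drop any sum 2a that is achievable ONLY as a + a for a ∈ A (i.e. sums representable only with equal summands).
Enumerate pairs (a, a') with a < a' (symmetric, so each unordered pair gives one sum; this covers all a ≠ a'):
  -5 + -4 = -9
  -5 + -2 = -7
  -5 + -1 = -6
  -5 + 1 = -4
  -4 + -2 = -6
  -4 + -1 = -5
  -4 + 1 = -3
  -2 + -1 = -3
  -2 + 1 = -1
  -1 + 1 = 0
Collected distinct sums: {-9, -7, -6, -5, -4, -3, -1, 0}
|A +̂ A| = 8
(Reference bound: |A +̂ A| ≥ 2|A| - 3 for |A| ≥ 2, with |A| = 5 giving ≥ 7.)

|A +̂ A| = 8


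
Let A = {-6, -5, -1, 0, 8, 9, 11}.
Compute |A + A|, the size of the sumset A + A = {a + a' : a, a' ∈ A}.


A + A = {a + a' : a, a' ∈ A}; |A| = 7.
General bounds: 2|A| - 1 ≤ |A + A| ≤ |A|(|A|+1)/2, i.e. 13 ≤ |A + A| ≤ 28.
Lower bound 2|A|-1 is attained iff A is an arithmetic progression.
Enumerate sums a + a' for a ≤ a' (symmetric, so this suffices):
a = -6: -6+-6=-12, -6+-5=-11, -6+-1=-7, -6+0=-6, -6+8=2, -6+9=3, -6+11=5
a = -5: -5+-5=-10, -5+-1=-6, -5+0=-5, -5+8=3, -5+9=4, -5+11=6
a = -1: -1+-1=-2, -1+0=-1, -1+8=7, -1+9=8, -1+11=10
a = 0: 0+0=0, 0+8=8, 0+9=9, 0+11=11
a = 8: 8+8=16, 8+9=17, 8+11=19
a = 9: 9+9=18, 9+11=20
a = 11: 11+11=22
Distinct sums: {-12, -11, -10, -7, -6, -5, -2, -1, 0, 2, 3, 4, 5, 6, 7, 8, 9, 10, 11, 16, 17, 18, 19, 20, 22}
|A + A| = 25

|A + A| = 25


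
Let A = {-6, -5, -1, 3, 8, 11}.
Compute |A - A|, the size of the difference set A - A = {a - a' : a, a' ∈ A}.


A - A = {a - a' : a, a' ∈ A}; |A| = 6.
Bounds: 2|A|-1 ≤ |A - A| ≤ |A|² - |A| + 1, i.e. 11 ≤ |A - A| ≤ 31.
Note: 0 ∈ A - A always (from a - a). The set is symmetric: if d ∈ A - A then -d ∈ A - A.
Enumerate nonzero differences d = a - a' with a > a' (then include -d):
Positive differences: {1, 3, 4, 5, 8, 9, 12, 13, 14, 16, 17}
Full difference set: {0} ∪ (positive diffs) ∪ (negative diffs).
|A - A| = 1 + 2·11 = 23 (matches direct enumeration: 23).

|A - A| = 23
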